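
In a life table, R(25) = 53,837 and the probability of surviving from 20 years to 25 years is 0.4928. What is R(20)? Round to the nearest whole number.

109247

R(20) = R(25) / p = 53,837 / 0.4928 = 109247.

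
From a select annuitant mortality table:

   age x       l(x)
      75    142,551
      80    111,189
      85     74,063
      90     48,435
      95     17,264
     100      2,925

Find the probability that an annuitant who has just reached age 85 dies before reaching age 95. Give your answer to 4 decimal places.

P(die before 95 | alive at 85) = 1 − l(95)/l(85) = 1 − 17,264/74,063 = (56,799)/74,063 = 0.766901.

0.7669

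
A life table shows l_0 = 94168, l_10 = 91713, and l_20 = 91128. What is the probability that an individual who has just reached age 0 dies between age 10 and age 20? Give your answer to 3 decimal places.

0.006

We want 10|10q0 = (l_10 − l_20)/l_0.
This is the probability of reaching 10 but not 20, conditional on being alive at 0: (l_10 − l_20) / l_0.
= (91713 − 91128) / 94168 = 585 / 94168 = 0.006212.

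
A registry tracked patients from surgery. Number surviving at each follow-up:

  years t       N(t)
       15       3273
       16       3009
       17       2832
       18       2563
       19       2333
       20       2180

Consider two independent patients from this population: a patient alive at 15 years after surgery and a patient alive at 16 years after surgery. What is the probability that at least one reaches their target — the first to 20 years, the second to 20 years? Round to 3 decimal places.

p₁ = N(20)/N(15) = 2180/3273 = 0.666056; p₂ = N(20)/N(16) = 2180/3009 = 0.724493.
P(at least one) = 1 − (1−p₁)(1−p₂) = 1 − 0.333944 × 0.275507 = 0.907996.

0.908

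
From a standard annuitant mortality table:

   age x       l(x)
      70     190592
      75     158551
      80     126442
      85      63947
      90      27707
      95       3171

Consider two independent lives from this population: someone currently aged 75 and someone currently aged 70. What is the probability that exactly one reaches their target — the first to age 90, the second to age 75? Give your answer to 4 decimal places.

p₁ = l(90)/l(75) = 27707/158551 = 0.174751; p₂ = l(75)/l(70) = 158551/190592 = 0.831887.
P(exactly one) = p₁(1−p₂) + (1−p₁)p₂ = 0.029378 + 0.686514 = 0.715892.

0.7159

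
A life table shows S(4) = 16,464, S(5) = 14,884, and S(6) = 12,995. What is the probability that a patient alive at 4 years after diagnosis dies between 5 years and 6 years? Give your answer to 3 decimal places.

0.115

This is the probability of reaching 5 but not 6, conditional on being alive at 4: (S(5) − S(6)) / S(4).
= (14,884 − 12,995) / 16,464 = 1,889 / 16,464 = 0.114735.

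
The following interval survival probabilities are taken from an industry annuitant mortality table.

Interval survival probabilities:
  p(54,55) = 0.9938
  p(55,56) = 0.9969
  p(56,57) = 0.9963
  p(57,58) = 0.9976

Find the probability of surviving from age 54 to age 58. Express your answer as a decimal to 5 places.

Chaining the interval survival probabilities: 0.9938 × 0.9969 × 0.9963 × 0.9976.
= 0.984685.

0.98468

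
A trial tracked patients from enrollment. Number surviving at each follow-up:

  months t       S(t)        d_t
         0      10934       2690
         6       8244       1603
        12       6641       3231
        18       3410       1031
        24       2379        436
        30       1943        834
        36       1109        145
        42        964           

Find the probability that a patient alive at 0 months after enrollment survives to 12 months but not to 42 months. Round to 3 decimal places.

This is the probability of reaching 12 but not 42, conditional on being alive at 0: (S(12) − S(42)) / S(0).
= (6641 − 964) / 10934 = 5677 / 10934 = 0.519206.

0.519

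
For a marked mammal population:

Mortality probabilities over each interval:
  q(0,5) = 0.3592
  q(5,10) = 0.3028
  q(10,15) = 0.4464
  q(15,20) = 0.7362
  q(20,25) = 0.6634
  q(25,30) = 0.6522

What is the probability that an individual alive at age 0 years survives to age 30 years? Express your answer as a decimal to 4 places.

0.0076

Chaining the interval survival probabilities: (1 − 0.3592) × (1 − 0.3028) × (1 − 0.4464) × (1 − 0.7362) × (1 − 0.6634) × (1 − 0.6522).
= 0.6408 × 0.6972 × 0.5536 × 0.2638 × 0.3366 × 0.3478 = 0.007638.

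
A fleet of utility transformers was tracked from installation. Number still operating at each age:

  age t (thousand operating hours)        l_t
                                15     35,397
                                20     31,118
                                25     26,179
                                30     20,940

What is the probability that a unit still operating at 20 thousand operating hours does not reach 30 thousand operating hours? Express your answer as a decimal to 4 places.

P(fail before 30 | operational at 20) = 1 − l_30/l_20 = 1 − 20,940/31,118 = (10,178)/31,118 = 0.327078.

0.3271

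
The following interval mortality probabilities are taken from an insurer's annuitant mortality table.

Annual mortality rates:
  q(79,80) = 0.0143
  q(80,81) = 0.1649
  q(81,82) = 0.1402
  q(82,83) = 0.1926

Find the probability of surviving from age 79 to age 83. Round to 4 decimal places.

0.5714

The overall survival probability is (1 − 0.0143) × (1 − 0.1649) × (1 − 0.1402) × (1 − 0.1926).
= 0.9857 × 0.8351 × 0.8598 × 0.8074 = 0.571438.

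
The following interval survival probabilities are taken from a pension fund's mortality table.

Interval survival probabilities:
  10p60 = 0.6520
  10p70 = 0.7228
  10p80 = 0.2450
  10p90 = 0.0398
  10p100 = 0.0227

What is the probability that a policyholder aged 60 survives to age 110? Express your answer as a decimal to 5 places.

0.00010

Chaining the interval survival probabilities: 0.6520 × 0.7228 × 0.2450 × 0.0398 × 0.0227.
= 0.000104.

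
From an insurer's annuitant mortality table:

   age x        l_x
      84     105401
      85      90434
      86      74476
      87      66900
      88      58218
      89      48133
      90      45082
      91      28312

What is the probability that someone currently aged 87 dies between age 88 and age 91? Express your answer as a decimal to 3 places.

0.447

We want 1|3q87 = (l_88 − l_91)/l_87.
This is the probability of reaching 88 but not 91, conditional on being alive at 87: (l_88 − l_91) / l_87.
= (58218 − 28312) / 66900 = 29906 / 66900 = 0.447025.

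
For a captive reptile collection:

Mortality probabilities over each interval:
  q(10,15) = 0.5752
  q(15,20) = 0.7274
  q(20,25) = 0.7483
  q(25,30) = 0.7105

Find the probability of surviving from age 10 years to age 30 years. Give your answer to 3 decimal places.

The overall survival probability is (1 − 0.5752) × (1 − 0.7274) × (1 − 0.7483) × (1 − 0.7105).
= 0.4248 × 0.2726 × 0.2517 × 0.2895 = 0.008438.

0.008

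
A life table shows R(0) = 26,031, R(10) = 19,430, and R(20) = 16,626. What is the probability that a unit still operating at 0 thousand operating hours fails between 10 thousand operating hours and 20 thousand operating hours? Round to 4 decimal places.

This is the probability of reaching 10 but not 20, conditional on being operational at 0: (R(10) − R(20)) / R(0).
= (19,430 − 16,626) / 26,031 = 2,804 / 26,031 = 0.107718.

0.1077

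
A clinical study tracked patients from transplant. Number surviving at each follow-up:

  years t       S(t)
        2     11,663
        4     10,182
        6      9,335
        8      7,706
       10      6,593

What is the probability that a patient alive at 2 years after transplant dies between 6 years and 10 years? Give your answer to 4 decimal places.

This is the probability of reaching 6 but not 10, conditional on being alive at 2: (S(6) − S(10)) / S(2).
= (9,335 − 6,593) / 11,663 = 2,742 / 11,663 = 0.235102.

0.2351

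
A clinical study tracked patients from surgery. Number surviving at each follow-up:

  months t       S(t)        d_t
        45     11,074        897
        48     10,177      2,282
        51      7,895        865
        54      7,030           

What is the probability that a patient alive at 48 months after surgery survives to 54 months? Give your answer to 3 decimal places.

The conditional survival probability is S(54)/S(48) = 7,030/10,177 = 0.690773.

0.691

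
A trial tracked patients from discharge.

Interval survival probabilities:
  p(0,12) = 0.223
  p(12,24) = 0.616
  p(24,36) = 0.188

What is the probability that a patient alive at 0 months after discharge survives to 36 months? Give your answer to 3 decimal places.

The overall survival probability is 0.223 × 0.616 × 0.188.
= 0.025825.

0.026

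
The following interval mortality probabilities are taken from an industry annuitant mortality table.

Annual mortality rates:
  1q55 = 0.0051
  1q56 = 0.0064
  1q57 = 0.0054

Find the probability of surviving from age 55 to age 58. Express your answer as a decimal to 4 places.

0.9832

Chaining the interval survival probabilities: (1 − 0.0051) × (1 − 0.0064) × (1 − 0.0054).
= 0.9949 × 0.9936 × 0.9946 = 0.983195.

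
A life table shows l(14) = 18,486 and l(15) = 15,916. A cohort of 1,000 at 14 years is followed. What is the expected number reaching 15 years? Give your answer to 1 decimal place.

861.0

The relevant probability is 15,916/18,486 = 0.860976.
Expected number = 1,000 × 0.860976 = 861.0.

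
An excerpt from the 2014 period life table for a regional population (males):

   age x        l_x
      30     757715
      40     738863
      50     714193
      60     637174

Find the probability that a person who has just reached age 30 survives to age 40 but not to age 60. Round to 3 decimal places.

This is the probability of reaching 40 but not 60, conditional on being alive at 30: (l_40 − l_60) / l_30.
= (738863 − 637174) / 757715 = 101689 / 757715 = 0.134205.

0.134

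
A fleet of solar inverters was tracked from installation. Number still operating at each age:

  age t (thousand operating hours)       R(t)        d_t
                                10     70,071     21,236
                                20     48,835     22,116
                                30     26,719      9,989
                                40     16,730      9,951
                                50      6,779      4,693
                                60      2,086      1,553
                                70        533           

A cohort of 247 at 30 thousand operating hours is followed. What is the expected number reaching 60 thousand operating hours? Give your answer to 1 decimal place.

19.3

The relevant probability is 2,086/26,719 = 0.078072.
Expected number = 247 × 0.078072 = 19.3.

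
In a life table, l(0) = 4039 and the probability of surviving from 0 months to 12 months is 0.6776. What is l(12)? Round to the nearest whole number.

l(12) = l(0) × p = 4039 × 0.6776 = 2737.

2737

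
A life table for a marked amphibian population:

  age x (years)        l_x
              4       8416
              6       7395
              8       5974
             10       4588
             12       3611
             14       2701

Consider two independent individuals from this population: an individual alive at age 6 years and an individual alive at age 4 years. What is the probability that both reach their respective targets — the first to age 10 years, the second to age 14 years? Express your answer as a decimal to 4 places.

0.1991

p₁ = l_10/l_6 = 4588/7395 = 0.620419; p₂ = l_14/l_4 = 2701/8416 = 0.320936.
P(both) = p₁ × p₂ = 0.620419 × 0.320936 = 0.199115.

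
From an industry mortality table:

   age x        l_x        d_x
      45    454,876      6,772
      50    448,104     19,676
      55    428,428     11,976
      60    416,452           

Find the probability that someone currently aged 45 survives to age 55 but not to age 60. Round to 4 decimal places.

0.0263

This is the probability of reaching 55 but not 60, conditional on being alive at 45: (l_55 − l_60) / l_45.
= (428,428 − 416,452) / 454,876 = 11,976 / 454,876 = 0.026328.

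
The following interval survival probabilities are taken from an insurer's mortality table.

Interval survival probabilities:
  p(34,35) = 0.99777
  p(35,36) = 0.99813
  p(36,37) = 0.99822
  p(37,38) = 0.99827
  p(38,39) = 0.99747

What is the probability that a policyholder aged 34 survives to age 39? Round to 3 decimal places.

0.990

P(survive 34→39) = 0.99777 × 0.99813 × 0.99822 × 0.99827 × 0.99747.
= 0.989901.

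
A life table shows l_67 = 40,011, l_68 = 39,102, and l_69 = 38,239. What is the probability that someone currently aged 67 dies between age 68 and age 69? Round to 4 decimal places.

0.0216

We want 1|1q67 = (l_68 − l_69)/l_67.
This is the probability of reaching 68 but not 69, conditional on being alive at 67: (l_68 − l_69) / l_67.
= (39,102 − 38,239) / 40,011 = 863 / 40,011 = 0.021569.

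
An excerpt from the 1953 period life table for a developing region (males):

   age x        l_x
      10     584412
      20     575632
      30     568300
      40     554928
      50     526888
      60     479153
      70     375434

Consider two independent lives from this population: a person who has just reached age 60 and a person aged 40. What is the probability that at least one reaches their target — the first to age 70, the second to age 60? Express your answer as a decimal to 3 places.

p₁ = l_70/l_60 = 375434/479153 = 0.783537; p₂ = l_60/l_40 = 479153/554928 = 0.863451.
P(at least one) = 1 − (1−p₁)(1−p₂) = 1 − 0.216463 × 0.136549 = 0.970442.

0.970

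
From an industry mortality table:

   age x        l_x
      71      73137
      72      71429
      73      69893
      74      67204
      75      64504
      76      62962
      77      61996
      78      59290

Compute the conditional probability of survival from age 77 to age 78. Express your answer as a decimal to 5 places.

0.95635

We want 1p77 = l_78/l_77.
The conditional survival probability is l_78/l_77 = 59290/61996 = 0.956352.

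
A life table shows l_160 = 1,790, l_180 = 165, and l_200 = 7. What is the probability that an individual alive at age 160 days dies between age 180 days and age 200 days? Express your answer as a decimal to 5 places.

This is the probability of reaching 180 but not 200, conditional on being alive at 160: (l_180 − l_200) / l_160.
= (165 − 7) / 1,790 = 158 / 1,790 = 0.088268.

0.08827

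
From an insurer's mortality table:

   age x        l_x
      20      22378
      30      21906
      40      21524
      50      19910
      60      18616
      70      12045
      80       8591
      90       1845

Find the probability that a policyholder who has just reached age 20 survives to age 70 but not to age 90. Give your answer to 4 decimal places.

0.4558

We want 50|20q20 = (l_70 − l_90)/l_20.
This is the probability of reaching 70 but not 90, conditional on being alive at 20: (l_70 − l_90) / l_20.
= (12045 − 1845) / 22378 = 10200 / 22378 = 0.455805.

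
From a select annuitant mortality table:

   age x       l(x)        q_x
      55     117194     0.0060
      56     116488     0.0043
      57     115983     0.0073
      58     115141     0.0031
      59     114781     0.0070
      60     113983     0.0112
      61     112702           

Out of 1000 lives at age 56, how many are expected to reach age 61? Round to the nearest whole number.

The relevant probability is 112702/116488 = 0.967499.
Expected number = 1000 × 0.967499 = 967.

967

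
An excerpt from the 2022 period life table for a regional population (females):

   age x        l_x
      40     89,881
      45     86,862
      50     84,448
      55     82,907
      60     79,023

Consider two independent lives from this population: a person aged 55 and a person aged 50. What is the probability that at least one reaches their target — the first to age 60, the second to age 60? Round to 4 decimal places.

p₁ = l_60/l_55 = 79,023/82,907 = 0.953152; p₂ = l_60/l_50 = 79,023/84,448 = 0.935759.
P(at least one) = 1 − (1−p₁)(1−p₂) = 1 − 0.046848 × 0.064241 = 0.996990.

0.9970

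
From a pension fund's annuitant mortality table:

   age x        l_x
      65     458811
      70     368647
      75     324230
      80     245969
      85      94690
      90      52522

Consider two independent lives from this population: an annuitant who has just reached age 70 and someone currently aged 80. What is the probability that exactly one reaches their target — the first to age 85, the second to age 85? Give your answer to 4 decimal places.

p₁ = l_85/l_70 = 94690/368647 = 0.256858; p₂ = l_85/l_80 = 94690/245969 = 0.384967.
P(exactly one) = p₁(1−p₂) + (1−p₁)p₂ = 0.157976 + 0.286085 = 0.444061.

0.4441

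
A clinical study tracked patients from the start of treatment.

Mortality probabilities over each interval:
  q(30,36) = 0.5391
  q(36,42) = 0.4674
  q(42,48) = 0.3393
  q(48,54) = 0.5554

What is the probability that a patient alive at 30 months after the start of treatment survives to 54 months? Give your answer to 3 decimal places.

Survival from 30 to 54 is the product of surviving each interval: (1 − 0.5391) × (1 − 0.4674) × (1 − 0.3393) × (1 − 0.5554).
= 0.4609 × 0.5326 × 0.6607 × 0.4446 = 0.072108.

0.072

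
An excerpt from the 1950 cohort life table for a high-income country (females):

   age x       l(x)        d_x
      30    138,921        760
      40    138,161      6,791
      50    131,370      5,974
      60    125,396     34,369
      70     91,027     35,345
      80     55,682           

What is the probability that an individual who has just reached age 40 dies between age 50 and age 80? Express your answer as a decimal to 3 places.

This is the probability of reaching 50 but not 80, conditional on being alive at 40: (l(50) − l(80)) / l(40).
= (131,370 − 55,682) / 138,161 = 75,688 / 138,161 = 0.547825.

0.548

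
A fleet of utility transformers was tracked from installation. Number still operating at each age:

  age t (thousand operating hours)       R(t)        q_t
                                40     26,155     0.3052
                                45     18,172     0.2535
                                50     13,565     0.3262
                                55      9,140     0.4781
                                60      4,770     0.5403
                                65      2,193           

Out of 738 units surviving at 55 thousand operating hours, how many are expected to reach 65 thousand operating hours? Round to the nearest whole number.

The relevant probability is 2,193/9,140 = 0.239934.
Expected number = 738 × 0.239934 = 177.

177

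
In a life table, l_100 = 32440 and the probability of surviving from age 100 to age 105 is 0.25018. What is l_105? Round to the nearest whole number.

l_105 = l_100 × p = 32440 × 0.25018 = 8116.

8116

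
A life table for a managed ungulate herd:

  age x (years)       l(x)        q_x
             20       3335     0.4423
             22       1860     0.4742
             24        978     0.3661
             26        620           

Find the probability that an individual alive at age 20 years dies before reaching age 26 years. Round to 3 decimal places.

P(die before 26 | alive at 20) = 1 − l(26)/l(20) = 1 − 620/3335 = (2715)/3335 = 0.814093.

0.814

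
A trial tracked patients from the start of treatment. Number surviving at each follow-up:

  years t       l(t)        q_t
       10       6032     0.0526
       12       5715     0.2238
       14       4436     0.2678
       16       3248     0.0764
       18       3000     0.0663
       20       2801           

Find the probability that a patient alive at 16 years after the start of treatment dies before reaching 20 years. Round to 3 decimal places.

P(die before 20 | alive at 16) = 1 − l(20)/l(16) = 1 − 2801/3248 = (447)/3248 = 0.137623.

0.138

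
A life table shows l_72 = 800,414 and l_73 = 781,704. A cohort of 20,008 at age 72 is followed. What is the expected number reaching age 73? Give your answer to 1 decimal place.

19540.3

The relevant probability is 781,704/800,414 = 0.976625.
Expected number = 20,008 × 0.976625 = 19540.3.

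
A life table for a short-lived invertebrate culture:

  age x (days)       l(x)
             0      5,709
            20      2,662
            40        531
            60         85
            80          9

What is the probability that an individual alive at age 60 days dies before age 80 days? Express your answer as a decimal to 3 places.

0.894

P(die before 80 | alive at 60) = 1 − l(80)/l(60) = 1 − 9/85 = (76)/85 = 0.894118.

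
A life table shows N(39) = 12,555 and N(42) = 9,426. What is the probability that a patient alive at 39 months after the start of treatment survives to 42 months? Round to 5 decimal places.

0.75078

The conditional survival probability is N(42)/N(39) = 9,426/12,555 = 0.750777.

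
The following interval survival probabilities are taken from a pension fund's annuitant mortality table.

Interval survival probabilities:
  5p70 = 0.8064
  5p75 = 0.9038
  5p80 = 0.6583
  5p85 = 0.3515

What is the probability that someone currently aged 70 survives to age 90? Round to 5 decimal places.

0.16864

Survival from 70 to 90 is the product of surviving each interval: 0.8064 × 0.9038 × 0.6583 × 0.3515.
= 0.168644.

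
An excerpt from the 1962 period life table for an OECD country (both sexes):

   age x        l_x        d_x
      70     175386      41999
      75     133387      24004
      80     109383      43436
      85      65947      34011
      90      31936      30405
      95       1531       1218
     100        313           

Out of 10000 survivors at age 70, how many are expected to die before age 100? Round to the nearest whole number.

The relevant probability is 1 − 313/175386 = 0.998215.
Expected number = 10000 × 0.998215 = 9982.

9982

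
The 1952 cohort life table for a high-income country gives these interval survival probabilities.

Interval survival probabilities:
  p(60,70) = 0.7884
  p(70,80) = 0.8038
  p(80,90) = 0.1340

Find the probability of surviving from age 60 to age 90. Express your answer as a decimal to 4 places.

0.0849

P(survive 60→90) = 0.7884 × 0.8038 × 0.1340.
= 0.084918.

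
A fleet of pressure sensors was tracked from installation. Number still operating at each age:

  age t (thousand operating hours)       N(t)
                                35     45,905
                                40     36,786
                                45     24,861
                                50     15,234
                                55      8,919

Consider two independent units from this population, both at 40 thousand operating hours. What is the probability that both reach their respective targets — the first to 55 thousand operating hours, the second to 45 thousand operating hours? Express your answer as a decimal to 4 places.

p₁ = N(55)/N(40) = 8,919/36,786 = 0.242456; p₂ = N(45)/N(40) = 24,861/36,786 = 0.675828.
P(both) = p₁ × p₂ = 0.242456 × 0.675828 = 0.163859.

0.1639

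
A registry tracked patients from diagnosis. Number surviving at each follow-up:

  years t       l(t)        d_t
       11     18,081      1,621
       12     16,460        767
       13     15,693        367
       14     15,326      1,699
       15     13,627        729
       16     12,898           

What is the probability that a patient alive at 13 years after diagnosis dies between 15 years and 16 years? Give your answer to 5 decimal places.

This is the probability of reaching 15 but not 16, conditional on being alive at 13: (l(15) − l(16)) / l(13).
= (13,627 − 12,898) / 15,693 = 729 / 15,693 = 0.046454.

0.04645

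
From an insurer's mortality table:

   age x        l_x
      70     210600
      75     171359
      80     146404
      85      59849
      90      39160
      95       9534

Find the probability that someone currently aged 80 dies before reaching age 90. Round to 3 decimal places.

0.733

P(die before 90 | alive at 80) = 1 − l_90/l_80 = 1 − 39160/146404 = (107244)/146404 = 0.732521.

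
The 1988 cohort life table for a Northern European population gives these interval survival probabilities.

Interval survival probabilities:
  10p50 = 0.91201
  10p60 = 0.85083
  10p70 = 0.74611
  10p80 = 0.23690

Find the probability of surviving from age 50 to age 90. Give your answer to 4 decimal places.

0.1372

40p50 = 0.91201 × 0.85083 × 0.74611 × 0.23690.
= 0.137155.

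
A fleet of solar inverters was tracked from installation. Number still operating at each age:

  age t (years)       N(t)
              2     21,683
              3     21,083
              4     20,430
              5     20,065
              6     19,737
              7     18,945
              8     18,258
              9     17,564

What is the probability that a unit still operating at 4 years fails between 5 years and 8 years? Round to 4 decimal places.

This is the probability of reaching 5 but not 8, conditional on being operational at 4: (N(5) − N(8)) / N(4).
= (20,065 − 18,258) / 20,430 = 1,807 / 20,430 = 0.088448.

0.0884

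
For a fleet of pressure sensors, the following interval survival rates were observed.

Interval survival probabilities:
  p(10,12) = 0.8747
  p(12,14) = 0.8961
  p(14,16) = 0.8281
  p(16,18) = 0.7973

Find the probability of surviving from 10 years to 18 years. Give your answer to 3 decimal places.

Chaining the interval survival probabilities: 0.8747 × 0.8961 × 0.8281 × 0.7973.
= 0.517512.

0.518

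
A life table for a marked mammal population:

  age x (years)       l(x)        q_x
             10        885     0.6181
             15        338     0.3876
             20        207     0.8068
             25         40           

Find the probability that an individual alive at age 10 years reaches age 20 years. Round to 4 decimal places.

0.2339

The conditional survival probability is l(20)/l(10) = 207/885 = 0.233898.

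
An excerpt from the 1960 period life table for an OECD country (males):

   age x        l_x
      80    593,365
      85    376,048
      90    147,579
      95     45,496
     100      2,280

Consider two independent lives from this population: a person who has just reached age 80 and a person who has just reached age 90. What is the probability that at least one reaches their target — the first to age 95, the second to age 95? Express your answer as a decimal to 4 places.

0.3613

p₁ = l_95/l_80 = 45,496/593,365 = 0.076675; p₂ = l_95/l_90 = 45,496/147,579 = 0.308282.
P(at least one) = 1 − (1−p₁)(1−p₂) = 1 − 0.923325 × 0.691718 = 0.361319.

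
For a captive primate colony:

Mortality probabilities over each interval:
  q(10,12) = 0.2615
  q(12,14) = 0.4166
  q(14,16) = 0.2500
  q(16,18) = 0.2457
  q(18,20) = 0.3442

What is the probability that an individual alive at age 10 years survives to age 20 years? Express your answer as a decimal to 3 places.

0.160

Survival from 10 to 20 is the product of surviving each interval: (1 − 0.2615) × (1 − 0.4166) × (1 − 0.2500) × (1 − 0.2457) × (1 − 0.3442).
= 0.7385 × 0.5834 × 0.7500 × 0.7543 × 0.6558 = 0.159843.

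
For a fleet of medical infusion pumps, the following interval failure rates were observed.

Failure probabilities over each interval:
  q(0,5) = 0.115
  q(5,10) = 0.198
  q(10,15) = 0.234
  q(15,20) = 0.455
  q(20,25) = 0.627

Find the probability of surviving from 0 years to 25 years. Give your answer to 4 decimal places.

Survival from 0 to 25 is the product of surviving each interval: (1 − 0.115) × (1 − 0.198) × (1 − 0.234) × (1 − 0.455) × (1 − 0.627).
= 0.885 × 0.802 × 0.766 × 0.545 × 0.373 = 0.110523.

0.1105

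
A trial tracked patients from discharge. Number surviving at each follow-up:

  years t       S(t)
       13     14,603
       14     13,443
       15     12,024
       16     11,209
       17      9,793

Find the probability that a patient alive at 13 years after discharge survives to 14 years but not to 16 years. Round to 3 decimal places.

0.153

This is the probability of reaching 14 but not 16, conditional on being alive at 13: (S(14) − S(16)) / S(13).
= (13,443 − 11,209) / 14,603 = 2,234 / 14,603 = 0.152982.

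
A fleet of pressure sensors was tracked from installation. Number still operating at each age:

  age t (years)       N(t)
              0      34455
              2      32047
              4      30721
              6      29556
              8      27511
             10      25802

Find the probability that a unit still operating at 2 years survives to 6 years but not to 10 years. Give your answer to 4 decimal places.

0.1171

This is the probability of reaching 6 but not 10, conditional on being operational at 2: (N(6) − N(10)) / N(2).
= (29556 − 25802) / 32047 = 3754 / 32047 = 0.117140.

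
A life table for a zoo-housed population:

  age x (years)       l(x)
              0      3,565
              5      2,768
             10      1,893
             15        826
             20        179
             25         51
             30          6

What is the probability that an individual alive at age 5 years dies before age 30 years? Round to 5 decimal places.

P(die before 30 | alive at 5) = 1 − l(30)/l(5) = 1 − 6/2,768 = (2,762)/2,768 = 0.997832.

0.99783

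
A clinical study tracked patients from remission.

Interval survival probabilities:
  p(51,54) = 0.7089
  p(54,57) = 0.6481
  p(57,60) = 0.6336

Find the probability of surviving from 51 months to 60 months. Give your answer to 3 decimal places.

Survival from 51 to 60 is the product of surviving each interval: 0.7089 × 0.6481 × 0.6336.
= 0.291100.

0.291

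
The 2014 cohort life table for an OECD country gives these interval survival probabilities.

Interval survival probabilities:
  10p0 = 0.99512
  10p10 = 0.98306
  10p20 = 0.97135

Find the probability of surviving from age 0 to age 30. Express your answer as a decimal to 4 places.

Chaining the interval survival probabilities: 0.99512 × 0.98306 × 0.97135.
= 0.950235.

0.9502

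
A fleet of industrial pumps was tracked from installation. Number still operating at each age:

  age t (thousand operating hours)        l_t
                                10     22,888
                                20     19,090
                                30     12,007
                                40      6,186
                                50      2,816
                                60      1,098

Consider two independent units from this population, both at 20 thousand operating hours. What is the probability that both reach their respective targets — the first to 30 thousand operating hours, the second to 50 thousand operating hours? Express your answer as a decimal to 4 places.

p₁ = l_30/l_20 = 12,007/19,090 = 0.628968; p₂ = l_50/l_20 = 2,816/19,090 = 0.147512.
P(both) = p₁ × p₂ = 0.628968 × 0.147512 = 0.092780.

0.0928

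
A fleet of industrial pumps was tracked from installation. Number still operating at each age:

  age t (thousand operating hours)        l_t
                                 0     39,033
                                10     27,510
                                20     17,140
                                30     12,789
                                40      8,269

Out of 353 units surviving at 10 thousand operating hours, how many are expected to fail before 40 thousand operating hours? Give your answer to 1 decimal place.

246.9

The relevant probability is 1 − 8,269/27,510 = 0.699418.
Expected number = 353 × 0.699418 = 246.9.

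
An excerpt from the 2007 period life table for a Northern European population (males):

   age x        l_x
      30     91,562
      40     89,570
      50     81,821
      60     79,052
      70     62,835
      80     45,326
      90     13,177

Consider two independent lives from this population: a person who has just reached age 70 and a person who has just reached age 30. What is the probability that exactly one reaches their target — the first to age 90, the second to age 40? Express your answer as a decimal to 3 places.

p₁ = l_90/l_70 = 13,177/62,835 = 0.209708; p₂ = l_40/l_30 = 89,570/91,562 = 0.978244.
P(exactly one) = p₁(1−p₂) + (1−p₁)p₂ = 0.004562 + 0.773098 = 0.777661.

0.778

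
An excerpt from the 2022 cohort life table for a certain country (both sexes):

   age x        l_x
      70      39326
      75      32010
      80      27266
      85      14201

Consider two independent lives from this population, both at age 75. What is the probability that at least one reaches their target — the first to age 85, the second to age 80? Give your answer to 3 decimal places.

p₁ = l_85/l_75 = 14201/32010 = 0.443643; p₂ = l_80/l_75 = 27266/32010 = 0.851796.
P(at least one) = 1 − (1−p₁)(1−p₂) = 1 − 0.556357 × 0.148204 = 0.917546.

0.918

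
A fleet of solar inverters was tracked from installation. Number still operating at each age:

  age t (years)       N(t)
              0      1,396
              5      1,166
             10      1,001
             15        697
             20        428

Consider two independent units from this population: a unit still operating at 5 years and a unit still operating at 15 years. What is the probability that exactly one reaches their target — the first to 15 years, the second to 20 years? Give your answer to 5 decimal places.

p₁ = N(15)/N(5) = 697/1,166 = 0.597770; p₂ = N(20)/N(15) = 428/697 = 0.614060.
P(exactly one) = p₁(1−p₂) + (1−p₁)p₂ = 0.230703 + 0.246993 = 0.477697.

0.47770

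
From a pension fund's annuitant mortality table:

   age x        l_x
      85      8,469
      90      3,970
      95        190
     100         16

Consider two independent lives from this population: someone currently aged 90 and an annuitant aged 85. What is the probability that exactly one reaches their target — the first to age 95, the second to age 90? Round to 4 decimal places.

0.4718

p₁ = l_95/l_90 = 190/3,970 = 0.047859; p₂ = l_90/l_85 = 3,970/8,469 = 0.468768.
P(exactly one) = p₁(1−p₂) + (1−p₁)p₂ = 0.025424 + 0.446333 = 0.471757.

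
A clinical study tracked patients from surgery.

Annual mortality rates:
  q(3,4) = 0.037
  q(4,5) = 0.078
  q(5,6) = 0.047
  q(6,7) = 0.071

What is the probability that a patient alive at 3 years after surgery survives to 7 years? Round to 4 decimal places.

0.7861

Survival from 3 to 7 is the product of surviving each interval: (1 − 0.037) × (1 − 0.078) × (1 − 0.047) × (1 − 0.071).
= 0.963 × 0.922 × 0.953 × 0.929 = 0.786078.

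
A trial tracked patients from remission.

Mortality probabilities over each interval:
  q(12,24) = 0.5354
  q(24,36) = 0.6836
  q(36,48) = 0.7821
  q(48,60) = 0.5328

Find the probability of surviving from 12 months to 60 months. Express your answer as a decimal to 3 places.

0.015

P(survive 12→60) = (1 − 0.5354) × (1 − 0.6836) × (1 − 0.7821) × (1 − 0.5328).
= 0.4646 × 0.3164 × 0.2179 × 0.4672 = 0.014965.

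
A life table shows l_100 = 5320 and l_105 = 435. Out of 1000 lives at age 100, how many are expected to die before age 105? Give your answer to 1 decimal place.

918.2

The relevant probability is 1 − 435/5320 = 0.918233.
Expected number = 1000 × 0.918233 = 918.2.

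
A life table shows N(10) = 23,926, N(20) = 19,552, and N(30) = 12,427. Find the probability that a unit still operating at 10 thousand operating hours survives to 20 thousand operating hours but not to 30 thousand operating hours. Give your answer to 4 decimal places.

0.2978

This is the probability of reaching 20 but not 30, conditional on being operational at 10: (N(20) − N(30)) / N(10).
= (19,552 − 12,427) / 23,926 = 7,125 / 23,926 = 0.297793.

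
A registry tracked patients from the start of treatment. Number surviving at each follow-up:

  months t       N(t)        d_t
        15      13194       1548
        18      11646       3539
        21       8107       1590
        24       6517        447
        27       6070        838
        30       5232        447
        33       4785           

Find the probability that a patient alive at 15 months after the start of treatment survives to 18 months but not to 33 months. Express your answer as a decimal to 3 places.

0.520

This is the probability of reaching 18 but not 33, conditional on being alive at 15: (N(18) − N(33)) / N(15).
= (11646 − 4785) / 13194 = 6861 / 13194 = 0.520009.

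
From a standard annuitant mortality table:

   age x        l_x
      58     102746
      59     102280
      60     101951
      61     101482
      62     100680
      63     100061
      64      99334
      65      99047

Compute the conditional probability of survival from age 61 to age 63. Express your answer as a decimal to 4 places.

0.9860

We want 2p61 = l_63/l_61.
The conditional survival probability is l_63/l_61 = 100061/101482 = 0.985998.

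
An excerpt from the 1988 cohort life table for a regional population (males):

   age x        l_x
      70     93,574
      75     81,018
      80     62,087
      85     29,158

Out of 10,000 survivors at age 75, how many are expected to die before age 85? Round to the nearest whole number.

6401

The relevant probability is 1 − 29,158/81,018 = 0.640105.
Expected number = 10,000 × 0.640105 = 6401.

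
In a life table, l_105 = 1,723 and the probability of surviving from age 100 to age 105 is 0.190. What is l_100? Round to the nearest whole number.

l_100 = l_105 / p = 1,723 / 0.190 = 9068.

9068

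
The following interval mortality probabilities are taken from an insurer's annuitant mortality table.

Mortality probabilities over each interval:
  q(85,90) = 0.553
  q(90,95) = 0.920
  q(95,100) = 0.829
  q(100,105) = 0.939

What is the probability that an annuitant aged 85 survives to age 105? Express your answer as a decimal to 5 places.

The overall survival probability is (1 − 0.553) × (1 − 0.920) × (1 − 0.829) × (1 − 0.939).
= 0.447 × 0.080 × 0.171 × 0.061 = 0.000373.

0.00037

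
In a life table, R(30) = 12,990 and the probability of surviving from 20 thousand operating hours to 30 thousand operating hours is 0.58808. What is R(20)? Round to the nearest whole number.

R(20) = R(30) / p = 12,990 / 0.58808 = 22089.

22089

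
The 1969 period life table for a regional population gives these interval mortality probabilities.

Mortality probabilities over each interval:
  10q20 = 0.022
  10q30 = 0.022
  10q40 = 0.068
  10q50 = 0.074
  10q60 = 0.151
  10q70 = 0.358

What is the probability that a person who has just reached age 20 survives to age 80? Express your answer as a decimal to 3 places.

0.450

60p20 = (1 − 0.022) × (1 − 0.022) × (1 − 0.068) × (1 − 0.074) × (1 − 0.151) × (1 − 0.358).
= 0.978 × 0.978 × 0.932 × 0.926 × 0.849 × 0.642 = 0.449932.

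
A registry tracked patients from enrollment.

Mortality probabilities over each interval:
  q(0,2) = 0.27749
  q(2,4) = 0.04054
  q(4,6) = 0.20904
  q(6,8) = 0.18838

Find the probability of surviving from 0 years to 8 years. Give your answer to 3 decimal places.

Chaining the interval survival probabilities: (1 − 0.27749) × (1 − 0.04054) × (1 − 0.20904) × (1 − 0.18838).
= 0.72251 × 0.95946 × 0.79096 × 0.81162 = 0.445018.

0.445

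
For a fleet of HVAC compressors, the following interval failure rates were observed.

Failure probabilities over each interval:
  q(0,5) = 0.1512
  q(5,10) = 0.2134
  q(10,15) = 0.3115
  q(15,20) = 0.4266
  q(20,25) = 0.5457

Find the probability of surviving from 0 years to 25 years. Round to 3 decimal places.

Chaining the interval survival probabilities: (1 − 0.1512) × (1 − 0.2134) × (1 − 0.3115) × (1 − 0.4266) × (1 − 0.5457).
= 0.8488 × 0.7866 × 0.6885 × 0.5734 × 0.4543 = 0.119747.

0.120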